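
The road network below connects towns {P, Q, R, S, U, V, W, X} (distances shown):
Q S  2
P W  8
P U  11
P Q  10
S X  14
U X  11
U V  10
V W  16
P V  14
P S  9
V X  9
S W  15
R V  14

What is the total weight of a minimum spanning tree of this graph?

63

Kruskal: consider edges lightest-first.
Q S (2): add — endpoints in different components.
P W (8): add — endpoints in different components.
P S (9): add — endpoints in different components.
V X (9): add — endpoints in different components.
P Q (10): skip — P and Q already connected.
U V (10): add — endpoints in different components.
P U (11): add — endpoints in different components.
U X (11): skip — X and U already connected.
P V (14): skip — P and V already connected.
R V (14): add — endpoints in different components.
MST edges: Q S, P W, P S, V X, U V, P U, R V; total weight 2+8+9+9+10+11+14 = 63.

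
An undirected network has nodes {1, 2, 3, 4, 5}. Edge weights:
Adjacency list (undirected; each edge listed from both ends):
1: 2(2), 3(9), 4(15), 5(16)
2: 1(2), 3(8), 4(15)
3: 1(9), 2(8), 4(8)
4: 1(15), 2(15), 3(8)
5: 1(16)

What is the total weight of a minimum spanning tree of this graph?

Kruskal: consider edges lightest-first.
1-2 (2): add. Components now {1,2} {3} {4} {5}
2-3 (8): add. Components now {1,2,3} {4} {5}
3-4 (8): add. Components now {1,2,3,4} {5}
1-3 (9): skip — 1 and 3 already connected.
1-4 (15): skip — 1 and 4 already connected.
2-4 (15): skip — 2 and 4 already connected.
1-5 (16): add. Components now {1,2,3,4,5}
MST edges: 1-2, 2-3, 3-4, 1-5; total weight 2+8+8+16 = 34.

34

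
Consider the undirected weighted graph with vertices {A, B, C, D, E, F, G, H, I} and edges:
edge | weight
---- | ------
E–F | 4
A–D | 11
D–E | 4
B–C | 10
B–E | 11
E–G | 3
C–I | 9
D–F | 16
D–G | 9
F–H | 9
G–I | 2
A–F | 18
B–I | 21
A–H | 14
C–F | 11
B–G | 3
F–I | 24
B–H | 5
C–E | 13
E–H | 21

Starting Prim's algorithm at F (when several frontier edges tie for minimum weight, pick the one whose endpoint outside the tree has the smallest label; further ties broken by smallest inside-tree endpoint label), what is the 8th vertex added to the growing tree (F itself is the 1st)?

Grow the tree from F using Prim:
Step 1: cheapest edge leaving the tree is E–F (4); add E.
Step 2: cheapest edge leaving the tree is E–G (3); add G.
Step 3: cheapest edge leaving the tree is G–I (2); add I.
Step 4: cheapest edge leaving the tree is B–G (3); add B.
Step 5: cheapest edge leaving the tree is D–E (4); add D.
Step 6: cheapest edge leaving the tree is B–H (5); add H.
Step 7: cheapest edge leaving the tree is C–I (9); add C.
Step 8: cheapest edge leaving the tree is A–D (11); add A.
Vertex order: F, E, G, I, B, D, H, C, A. The 8th vertex is C.

C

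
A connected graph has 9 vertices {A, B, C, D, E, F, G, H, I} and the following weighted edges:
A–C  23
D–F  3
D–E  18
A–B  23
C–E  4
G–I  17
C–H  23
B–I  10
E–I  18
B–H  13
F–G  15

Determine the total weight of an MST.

Kruskal: consider edges lightest-first.
D–F (3): add — endpoints in different components.
C–E (4): add — endpoints in different components.
B–I (10): add — endpoints in different components.
B–H (13): add — endpoints in different components.
F–G (15): add — endpoints in different components.
G–I (17): add — endpoints in different components.
D–E (18): add — endpoints in different components.
E–I (18): skip — E and I already connected.
A–B (23): add — endpoints in different components.
MST edges: D–F, C–E, B–I, B–H, F–G, G–I, D–E, A–B; total weight 3+4+10+13+15+17+18+23 = 103.

103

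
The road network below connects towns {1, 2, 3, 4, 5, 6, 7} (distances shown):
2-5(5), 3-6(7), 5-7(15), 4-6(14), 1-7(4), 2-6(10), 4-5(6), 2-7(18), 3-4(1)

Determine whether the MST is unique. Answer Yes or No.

Yes

Kruskal: consider edges lightest-first.
3-4 (1): add. Components now {1} {2} {3,4} {5} {6} {7}
1-7 (4): add. Components now {1,7} {2} {3,4} {5} {6}
2-5 (5): add. Components now {1,7} {2,5} {3,4} {6}
4-5 (6): add. Components now {1,7} {2,3,4,5} {6}
3-6 (7): add. Components now {1,7} {2,3,4,5,6}
2-6 (10): skip — 2 and 6 already connected.
4-6 (14): skip — 4 and 6 already connected.
5-7 (15): add. Components now {1,2,3,4,5,6,7}
Every non-tree edge has weight strictly greater than the heaviest edge on the tree path between its endpoints, so the MST is unique.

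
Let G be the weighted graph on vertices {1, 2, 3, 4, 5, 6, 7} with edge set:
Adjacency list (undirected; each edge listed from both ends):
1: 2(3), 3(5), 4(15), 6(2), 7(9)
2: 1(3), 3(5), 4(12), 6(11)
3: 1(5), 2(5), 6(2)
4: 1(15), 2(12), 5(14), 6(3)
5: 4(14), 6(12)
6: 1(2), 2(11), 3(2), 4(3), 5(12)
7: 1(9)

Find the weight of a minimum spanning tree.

Prim, starting at 6.
Step 1: cheapest edge leaving the tree is 1–6 (2); add 1.
Step 2: cheapest edge leaving the tree is 3–6 (2); add 3.
Step 3: cheapest edge leaving the tree is 1–2 (3); add 2.
Step 4: cheapest edge leaving the tree is 4–6 (3); add 4.
Step 5: cheapest edge leaving the tree is 1–7 (9); add 7.
Step 6: cheapest edge leaving the tree is 5–6 (12); add 5.
MST edges: 1–6, 3–6, 1–2, 4–6, 1–7, 5–6; total weight 2+2+3+3+9+12 = 31.

31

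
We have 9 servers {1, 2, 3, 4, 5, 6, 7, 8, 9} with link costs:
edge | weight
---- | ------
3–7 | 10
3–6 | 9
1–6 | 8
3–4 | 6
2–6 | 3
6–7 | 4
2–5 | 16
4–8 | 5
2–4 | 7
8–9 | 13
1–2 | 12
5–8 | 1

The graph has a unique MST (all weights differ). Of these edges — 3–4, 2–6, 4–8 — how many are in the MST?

Kruskal's algorithm — process edges by increasing weight (ties by edge label):
5–8 (1): add — endpoints in different components.
2–6 (3): add — endpoints in different components.
6–7 (4): add — endpoints in different components.
4–8 (5): add — endpoints in different components.
3–4 (6): add — endpoints in different components.
2–4 (7): add — endpoints in different components.
1–6 (8): add — endpoints in different components.
3–6 (9): skip — 3 and 6 already connected.
3–7 (10): skip — 3 and 7 already connected.
1–2 (12): skip — 1 and 2 already connected.
8–9 (13): add — endpoints in different components.
MST edge set: {5–8, 2–6, 6–7, 4–8, 3–4, 2–4, 1–6, 8–9}.
Of the listed edges, {3–4, 2–6, 4–8} are in the MST → 3.

3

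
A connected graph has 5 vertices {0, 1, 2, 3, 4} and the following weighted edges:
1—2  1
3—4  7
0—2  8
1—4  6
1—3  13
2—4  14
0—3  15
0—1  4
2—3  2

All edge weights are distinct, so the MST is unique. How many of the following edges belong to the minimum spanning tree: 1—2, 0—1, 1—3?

Sort edges by weight, then run Kruskal:
1—2 (1): add. Components now {0} {1,2} {3} {4}
2—3 (2): add. Components now {0} {1,2,3} {4}
0—1 (4): add. Components now {0,1,2,3} {4}
1—4 (6): add. Components now {0,1,2,3,4}
MST edge set: {1—2, 2—3, 0—1, 1—4}.
Of the listed edges, {1—2, 0—1} are in the MST → 2.

2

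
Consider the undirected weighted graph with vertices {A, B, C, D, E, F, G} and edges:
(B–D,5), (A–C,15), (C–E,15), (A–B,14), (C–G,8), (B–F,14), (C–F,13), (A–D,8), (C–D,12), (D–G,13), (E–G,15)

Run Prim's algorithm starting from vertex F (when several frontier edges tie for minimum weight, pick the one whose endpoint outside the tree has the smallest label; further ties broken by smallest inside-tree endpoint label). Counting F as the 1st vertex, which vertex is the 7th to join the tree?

E

Grow the tree from F using Prim:
Step 1: frontier [C–F 13, B–F 14] → take C–F (13); add C.
Step 2: frontier [C–G 8, C–D 12, A–C 15, C–E 15, B–F 14] → take C–G (8); add G.
Step 3: frontier [C–D 12, A–C 15, C–E 15, B–F 14, D–G 13, E–G 15] → take C–D (12); add D.
Step 4: frontier [A–C 15, C–E 15, B–D 5, A–D 8, B–F 14, E–G 15] → take B–D (5); add B.
Step 5: frontier [A–B 14, A–C 15, C–E 15, A–D 8, E–G 15] → take A–D (8); add A.
Step 6: frontier [C–E 15, E–G 15] → take C–E (15); add E.
Vertex order: F, C, G, D, B, A, E. The 7th vertex is E.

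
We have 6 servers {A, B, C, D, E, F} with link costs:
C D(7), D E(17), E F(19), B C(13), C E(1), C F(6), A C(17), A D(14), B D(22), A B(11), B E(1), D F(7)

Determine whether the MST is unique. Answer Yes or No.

No

Sort edges by weight, then run Kruskal:
B E (1): add. Components now {A} {B,E} {C} {D} {F}
C E (1): add. Components now {A} {B,C,E} {D} {F}
C F (6): add. Components now {A} {B,C,E,F} {D}
C D (7): add. Components now {A} {B,C,D,E,F}
D F (7): skip — D and F already connected.
A B (11): add. Components now {A,B,C,D,E,F}
Non-tree edge D F has weight 7, equal to the heaviest edge on its tree cycle — swapping gives another MST of the same weight. Not unique.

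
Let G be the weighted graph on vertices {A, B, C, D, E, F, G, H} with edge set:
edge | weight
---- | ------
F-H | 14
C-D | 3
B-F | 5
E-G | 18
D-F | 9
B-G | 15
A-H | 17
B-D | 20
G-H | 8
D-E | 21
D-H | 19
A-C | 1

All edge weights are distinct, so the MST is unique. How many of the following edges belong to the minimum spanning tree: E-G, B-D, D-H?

1

Kruskal: consider edges lightest-first.
A-C (1): add — endpoints in different components.
C-D (3): add — endpoints in different components.
B-F (5): add — endpoints in different components.
G-H (8): add — endpoints in different components.
D-F (9): add — endpoints in different components.
F-H (14): add — endpoints in different components.
B-G (15): skip — B and G already connected.
A-H (17): skip — A and H already connected.
E-G (18): add — endpoints in different components.
MST edge set: {A-C, C-D, B-F, G-H, D-F, F-H, E-G}.
Of the listed edges, {E-G} are in the MST → 1.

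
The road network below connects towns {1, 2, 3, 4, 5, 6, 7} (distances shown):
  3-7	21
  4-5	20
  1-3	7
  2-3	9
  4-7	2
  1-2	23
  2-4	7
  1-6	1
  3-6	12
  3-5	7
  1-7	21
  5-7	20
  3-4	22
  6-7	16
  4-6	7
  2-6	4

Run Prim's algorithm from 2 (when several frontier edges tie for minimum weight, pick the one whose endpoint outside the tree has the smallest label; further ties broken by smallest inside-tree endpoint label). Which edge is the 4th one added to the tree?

Prim's algorithm from 2:
Step 1: cheapest edge leaving the tree is 2-6 (4); add 6.
Step 2: cheapest edge leaving the tree is 1-6 (1); add 1.
Step 3: cheapest edge leaving the tree is 1-3 (7); add 3.
Step 4: cheapest edge leaving the tree is 2-4 (7); add 4.
Step 5: cheapest edge leaving the tree is 4-7 (2); add 7.
Step 6: cheapest edge leaving the tree is 3-5 (7); add 5.
The 4th edge added is 2-4.

2-4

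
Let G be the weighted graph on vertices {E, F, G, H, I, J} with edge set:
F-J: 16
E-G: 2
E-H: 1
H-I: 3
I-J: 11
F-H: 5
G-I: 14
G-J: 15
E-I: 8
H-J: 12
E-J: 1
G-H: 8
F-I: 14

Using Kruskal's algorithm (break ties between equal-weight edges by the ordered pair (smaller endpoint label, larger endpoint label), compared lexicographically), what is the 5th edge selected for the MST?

Kruskal: consider edges lightest-first.
E-H (1): add. Components now {E,H} {F} {G} {I} {J}
E-J (1): add. Components now {E,H,J} {F} {G} {I}
E-G (2): add. Components now {E,G,H,J} {F} {I}
H-I (3): add. Components now {E,G,H,I,J} {F}
F-H (5): add. Components now {E,F,G,H,I,J}
The 5th edge added is F-H.

F-H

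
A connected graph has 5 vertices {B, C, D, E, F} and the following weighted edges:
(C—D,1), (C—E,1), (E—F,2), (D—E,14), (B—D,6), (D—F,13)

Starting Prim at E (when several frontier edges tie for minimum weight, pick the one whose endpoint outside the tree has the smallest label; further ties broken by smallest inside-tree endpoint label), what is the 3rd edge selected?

Grow the tree from E using Prim:
Step 1: cheapest edge leaving the tree is C—E (1); add C.
Step 2: cheapest edge leaving the tree is C—D (1); add D.
Step 3: cheapest edge leaving the tree is E—F (2); add F.
Step 4: cheapest edge leaving the tree is B—D (6); add B.
The 3rd edge added is E—F.

E-F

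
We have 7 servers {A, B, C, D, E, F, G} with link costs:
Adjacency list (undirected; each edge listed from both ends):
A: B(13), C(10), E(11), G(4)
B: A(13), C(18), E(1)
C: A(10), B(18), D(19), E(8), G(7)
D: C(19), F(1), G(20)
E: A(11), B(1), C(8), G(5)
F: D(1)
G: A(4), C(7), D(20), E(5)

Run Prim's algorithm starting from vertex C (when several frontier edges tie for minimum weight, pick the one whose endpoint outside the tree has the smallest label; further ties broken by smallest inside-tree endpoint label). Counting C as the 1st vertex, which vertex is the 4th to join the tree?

E

Prim's algorithm from C:
Step 1: cheapest edge leaving the tree is C G (7); add G.
Step 2: cheapest edge leaving the tree is A G (4); add A.
Step 3: cheapest edge leaving the tree is E G (5); add E.
Step 4: cheapest edge leaving the tree is B E (1); add B.
Step 5: cheapest edge leaving the tree is C D (19); add D.
Step 6: cheapest edge leaving the tree is D F (1); add F.
Vertex order: C, G, A, E, B, D, F. The 4th vertex is E.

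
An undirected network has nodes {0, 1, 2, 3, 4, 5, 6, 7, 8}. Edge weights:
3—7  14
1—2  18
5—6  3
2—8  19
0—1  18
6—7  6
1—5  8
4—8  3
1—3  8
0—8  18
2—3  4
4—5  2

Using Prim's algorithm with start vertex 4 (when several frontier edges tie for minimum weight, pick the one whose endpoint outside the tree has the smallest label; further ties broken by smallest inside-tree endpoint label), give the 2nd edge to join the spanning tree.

5-6

Grow the tree from 4 using Prim:
Step 1: frontier [4—5 2, 4—8 3] → take 4—5 (2); add 5.
Step 2: frontier [4—8 3, 5—6 3, 1—5 8] → take 5—6 (3); add 6.
Step 3: frontier [4—8 3, 1—5 8, 6—7 6] → take 4—8 (3); add 8.
Step 4: frontier [1—5 8, 6—7 6, 0—8 18, 2—8 19] → take 6—7 (6); add 7.
Step 5: frontier [1—5 8, 3—7 14, 0—8 18, 2—8 19] → take 1—5 (8); add 1.
Step 6: frontier [1—3 8, 0—1 18, 1—2 18, 3—7 14, 0—8 18, 2—8 19] → take 1—3 (8); add 3.
Step 7: frontier [0—1 18, 1—2 18, 2—3 4, 0—8 18, 2—8 19] → take 2—3 (4); add 2.
Step 8: frontier [0—1 18, 0—8 18] → take 0—1 (18); add 0.
The 2nd edge added is 5—6.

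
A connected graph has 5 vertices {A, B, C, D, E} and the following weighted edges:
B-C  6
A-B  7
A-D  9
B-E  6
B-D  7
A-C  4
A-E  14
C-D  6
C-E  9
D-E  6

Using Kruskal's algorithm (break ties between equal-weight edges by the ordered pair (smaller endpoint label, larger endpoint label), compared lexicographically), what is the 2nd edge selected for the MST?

Kruskal's algorithm — process edges by increasing weight (ties by edge label):
A-C (4): add — endpoints in different components.
B-C (6): add — endpoints in different components.
B-E (6): add — endpoints in different components.
C-D (6): add — endpoints in different components.
The 2nd edge added is B-C.

B-C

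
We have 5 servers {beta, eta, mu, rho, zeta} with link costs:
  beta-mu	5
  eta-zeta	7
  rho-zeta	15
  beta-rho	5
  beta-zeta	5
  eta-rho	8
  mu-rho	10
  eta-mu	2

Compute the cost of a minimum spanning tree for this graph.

Prim, starting at zeta.
Step 1: cheapest edge leaving the tree is beta-zeta (5); add beta.
Step 2: cheapest edge leaving the tree is beta-mu (5); add mu.
Step 3: cheapest edge leaving the tree is eta-mu (2); add eta.
Step 4: cheapest edge leaving the tree is beta-rho (5); add rho.
MST edges: beta-zeta, beta-mu, eta-mu, beta-rho; total weight 5+5+2+5 = 17.

17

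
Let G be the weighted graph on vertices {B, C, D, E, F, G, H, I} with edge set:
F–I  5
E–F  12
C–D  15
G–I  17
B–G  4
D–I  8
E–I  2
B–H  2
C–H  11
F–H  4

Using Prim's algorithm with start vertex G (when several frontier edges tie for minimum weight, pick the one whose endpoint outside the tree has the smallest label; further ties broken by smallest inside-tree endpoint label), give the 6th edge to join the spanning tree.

Prim's algorithm from G:
Step 1: cheapest edge leaving the tree is B–G (4); add B.
Step 2: cheapest edge leaving the tree is B–H (2); add H.
Step 3: cheapest edge leaving the tree is F–H (4); add F.
Step 4: cheapest edge leaving the tree is F–I (5); add I.
Step 5: cheapest edge leaving the tree is E–I (2); add E.
Step 6: cheapest edge leaving the tree is D–I (8); add D.
Step 7: cheapest edge leaving the tree is C–H (11); add C.
The 6th edge added is D–I.

D-I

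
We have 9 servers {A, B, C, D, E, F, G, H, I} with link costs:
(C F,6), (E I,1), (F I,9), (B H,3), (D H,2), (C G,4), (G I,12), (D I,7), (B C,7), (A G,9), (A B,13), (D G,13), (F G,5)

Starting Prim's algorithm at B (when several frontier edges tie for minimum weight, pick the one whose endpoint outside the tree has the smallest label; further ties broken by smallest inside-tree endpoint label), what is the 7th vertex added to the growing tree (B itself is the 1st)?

Prim's algorithm from B:
Step 1: frontier [B H 3, B C 7, A B 13] → take B H (3); add H.
Step 2: frontier [B C 7, A B 13, D H 2] → take D H (2); add D.
Step 3: frontier [B C 7, A B 13, D I 7, D G 13] → take B C (7); add C.
Step 4: frontier [A B 13, C G 4, C F 6, D I 7, D G 13] → take C G (4); add G.
Step 5: frontier [A B 13, C F 6, D I 7, F G 5, A G 9, G I 12] → take F G (5); add F.
Step 6: frontier [A B 13, D I 7, F I 9, A G 9, G I 12] → take D I (7); add I.
Step 7: frontier [A B 13, A G 9, E I 1] → take E I (1); add E.
Step 8: frontier [A B 13, A G 9] → take A G (9); add A.
Vertex order: B, H, D, C, G, F, I, E, A. The 7th vertex is I.

I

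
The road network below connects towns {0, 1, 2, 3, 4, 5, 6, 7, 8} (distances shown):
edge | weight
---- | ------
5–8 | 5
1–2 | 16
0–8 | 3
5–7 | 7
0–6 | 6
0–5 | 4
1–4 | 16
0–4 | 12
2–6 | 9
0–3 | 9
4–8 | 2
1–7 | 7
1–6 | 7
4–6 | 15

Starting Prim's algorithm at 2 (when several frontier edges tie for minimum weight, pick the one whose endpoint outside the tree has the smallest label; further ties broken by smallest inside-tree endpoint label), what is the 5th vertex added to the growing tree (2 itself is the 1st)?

Prim's algorithm from 2:
Step 1: frontier [2–6 9, 1–2 16] → take 2–6 (9); add 6.
Step 2: frontier [1–2 16, 0–6 6, 1–6 7, 4–6 15] → take 0–6 (6); add 0.
Step 3: frontier [0–8 3, 0–5 4, 0–3 9, 0–4 12, 1–2 16, 1–6 7, 4–6 15] → take 0–8 (3); add 8.
Step 4: frontier [0–5 4, 0–3 9, 0–4 12, 1–2 16, 1–6 7, 4–6 15, 4–8 2, 5–8 5] → take 4–8 (2); add 4.
Step 5: frontier [0–5 4, 0–3 9, 1–2 16, 1–4 16, 1–6 7, 5–8 5] → take 0–5 (4); add 5.
Step 6: frontier [0–3 9, 1–2 16, 1–4 16, 5–7 7, 1–6 7] → take 1–6 (7); add 1.
Step 7: frontier [0–3 9, 1–7 7, 5–7 7] → take 1–7 (7); add 7.
Step 8: frontier [0–3 9] → take 0–3 (9); add 3.
Vertex order: 2, 6, 0, 8, 4, 5, 1, 7, 3. The 5th vertex is 4.

4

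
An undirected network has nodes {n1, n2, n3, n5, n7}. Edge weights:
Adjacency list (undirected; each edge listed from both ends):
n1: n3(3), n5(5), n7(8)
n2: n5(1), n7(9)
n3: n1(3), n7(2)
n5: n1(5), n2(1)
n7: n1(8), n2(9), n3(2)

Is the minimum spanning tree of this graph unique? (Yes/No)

Kruskal's algorithm — process edges by increasing weight (ties by edge label):
n2 n5 (1): add — endpoints in different components.
n3 n7 (2): add — endpoints in different components.
n1 n3 (3): add — endpoints in different components.
n1 n5 (5): add — endpoints in different components.
Every non-tree edge has weight strictly greater than the heaviest edge on the tree path between its endpoints, so the MST is unique.

Yes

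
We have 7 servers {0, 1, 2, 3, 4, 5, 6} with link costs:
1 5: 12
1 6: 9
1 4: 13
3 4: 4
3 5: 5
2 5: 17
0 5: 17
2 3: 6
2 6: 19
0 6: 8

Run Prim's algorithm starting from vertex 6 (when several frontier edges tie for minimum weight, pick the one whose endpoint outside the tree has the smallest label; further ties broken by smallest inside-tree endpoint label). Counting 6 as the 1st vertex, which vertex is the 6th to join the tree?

4

Prim's algorithm from 6:
Step 1: frontier [0 6 8, 1 6 9, 2 6 19] → take 0 6 (8); add 0.
Step 2: frontier [0 5 17, 1 6 9, 2 6 19] → take 1 6 (9); add 1.
Step 3: frontier [0 5 17, 1 5 12, 1 4 13, 2 6 19] → take 1 5 (12); add 5.
Step 4: frontier [1 4 13, 3 5 5, 2 5 17, 2 6 19] → take 3 5 (5); add 3.
Step 5: frontier [1 4 13, 3 4 4, 2 3 6, 2 5 17, 2 6 19] → take 3 4 (4); add 4.
Step 6: frontier [2 3 6, 2 5 17, 2 6 19] → take 2 3 (6); add 2.
Vertex order: 6, 0, 1, 5, 3, 4, 2. The 6th vertex is 4.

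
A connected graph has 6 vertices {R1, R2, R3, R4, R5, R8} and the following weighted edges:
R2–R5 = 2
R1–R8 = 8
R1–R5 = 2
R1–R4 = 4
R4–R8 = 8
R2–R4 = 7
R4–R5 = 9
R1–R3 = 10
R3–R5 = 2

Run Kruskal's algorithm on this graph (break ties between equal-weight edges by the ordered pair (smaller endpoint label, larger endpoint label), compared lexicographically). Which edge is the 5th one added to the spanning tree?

R1-R8

Kruskal's algorithm — process edges by increasing weight (ties by edge label):
R1–R5 (2): add — endpoints in different components.
R2–R5 (2): add — endpoints in different components.
R3–R5 (2): add — endpoints in different components.
R1–R4 (4): add — endpoints in different components.
R2–R4 (7): skip — R2 and R4 already connected.
R1–R8 (8): add — endpoints in different components.
The 5th edge added is R1–R8.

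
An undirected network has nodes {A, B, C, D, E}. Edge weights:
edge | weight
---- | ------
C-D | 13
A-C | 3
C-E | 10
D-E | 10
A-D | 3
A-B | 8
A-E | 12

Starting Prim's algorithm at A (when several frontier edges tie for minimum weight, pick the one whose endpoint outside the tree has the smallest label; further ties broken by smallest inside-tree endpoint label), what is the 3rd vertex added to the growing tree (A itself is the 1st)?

D

Prim's algorithm from A:
Step 1: cheapest edge leaving the tree is A-C (3); add C.
Step 2: cheapest edge leaving the tree is A-D (3); add D.
Step 3: cheapest edge leaving the tree is A-B (8); add B.
Step 4: cheapest edge leaving the tree is C-E (10); add E.
Vertex order: A, C, D, B, E. The 3rd vertex is D.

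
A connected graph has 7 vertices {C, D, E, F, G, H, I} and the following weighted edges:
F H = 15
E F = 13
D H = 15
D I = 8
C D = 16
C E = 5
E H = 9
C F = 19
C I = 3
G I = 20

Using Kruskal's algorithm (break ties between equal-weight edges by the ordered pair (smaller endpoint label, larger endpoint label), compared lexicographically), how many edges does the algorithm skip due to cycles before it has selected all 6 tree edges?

4

Kruskal's algorithm — process edges by increasing weight (ties by edge label):
C I (3): add — endpoints in different components.
C E (5): add — endpoints in different components.
D I (8): add — endpoints in different components.
E H (9): add — endpoints in different components.
E F (13): add — endpoints in different components.
D H (15): skip — D and H already connected.
F H (15): skip — F and H already connected.
C D (16): skip — C and D already connected.
C F (19): skip — C and F already connected.
G I (20): add — endpoints in different components.
Edges rejected before the tree was complete: 4.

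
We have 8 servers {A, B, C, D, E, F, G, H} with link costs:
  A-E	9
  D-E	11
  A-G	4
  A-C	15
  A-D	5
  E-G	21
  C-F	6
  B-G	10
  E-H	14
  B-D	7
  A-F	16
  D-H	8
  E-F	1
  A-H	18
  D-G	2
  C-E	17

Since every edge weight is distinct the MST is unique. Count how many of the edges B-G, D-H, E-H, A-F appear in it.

1

Kruskal: consider edges lightest-first.
E-F (1): add — endpoints in different components.
D-G (2): add — endpoints in different components.
A-G (4): add — endpoints in different components.
A-D (5): skip — A and D already connected.
C-F (6): add — endpoints in different components.
B-D (7): add — endpoints in different components.
D-H (8): add — endpoints in different components.
A-E (9): add — endpoints in different components.
MST edge set: {E-F, D-G, A-G, C-F, B-D, D-H, A-E}.
Of the listed edges, {D-H} are in the MST → 1.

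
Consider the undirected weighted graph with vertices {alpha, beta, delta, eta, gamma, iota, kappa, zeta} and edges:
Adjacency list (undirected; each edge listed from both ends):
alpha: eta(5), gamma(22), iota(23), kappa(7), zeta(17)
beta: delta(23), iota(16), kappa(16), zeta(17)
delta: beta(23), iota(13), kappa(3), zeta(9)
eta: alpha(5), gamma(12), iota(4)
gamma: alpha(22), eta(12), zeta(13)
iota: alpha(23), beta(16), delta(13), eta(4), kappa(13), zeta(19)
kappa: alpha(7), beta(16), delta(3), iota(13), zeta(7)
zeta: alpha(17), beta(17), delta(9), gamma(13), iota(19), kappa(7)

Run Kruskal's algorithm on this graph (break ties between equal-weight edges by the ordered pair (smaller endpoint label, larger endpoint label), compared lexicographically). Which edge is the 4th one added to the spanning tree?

Sort edges by weight, then run Kruskal:
delta kappa (3): add — endpoints in different components.
eta iota (4): add — endpoints in different components.
alpha eta (5): add — endpoints in different components.
alpha kappa (7): add — endpoints in different components.
kappa zeta (7): add — endpoints in different components.
delta zeta (9): skip — delta and zeta already connected.
eta gamma (12): add — endpoints in different components.
delta iota (13): skip — delta and iota already connected.
gamma zeta (13): skip — zeta and gamma already connected.
iota kappa (13): skip — kappa and iota already connected.
beta iota (16): add — endpoints in different components.
The 4th edge added is alpha kappa.

alpha-kappa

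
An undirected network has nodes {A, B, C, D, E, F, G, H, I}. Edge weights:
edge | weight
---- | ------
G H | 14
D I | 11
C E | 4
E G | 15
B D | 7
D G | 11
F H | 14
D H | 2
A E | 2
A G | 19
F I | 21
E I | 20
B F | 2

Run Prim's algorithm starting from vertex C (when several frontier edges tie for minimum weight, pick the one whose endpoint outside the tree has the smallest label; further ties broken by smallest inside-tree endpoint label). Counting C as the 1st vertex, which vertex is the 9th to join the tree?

Prim's algorithm from C:
Step 1: frontier [C E 4] → take C E (4); add E.
Step 2: frontier [A E 2, E G 15, E I 20] → take A E (2); add A.
Step 3: frontier [A G 19, E G 15, E I 20] → take E G (15); add G.
Step 4: frontier [E I 20, D G 11, G H 14] → take D G (11); add D.
Step 5: frontier [D H 2, B D 7, D I 11, E I 20, G H 14] → take D H (2); add H.
Step 6: frontier [B D 7, D I 11, E I 20, F H 14] → take B D (7); add B.
Step 7: frontier [B F 2, D I 11, E I 20, F H 14] → take B F (2); add F.
Step 8: frontier [D I 11, E I 20, F I 21] → take D I (11); add I.
Vertex order: C, E, A, G, D, H, B, F, I. The 9th vertex is I.

I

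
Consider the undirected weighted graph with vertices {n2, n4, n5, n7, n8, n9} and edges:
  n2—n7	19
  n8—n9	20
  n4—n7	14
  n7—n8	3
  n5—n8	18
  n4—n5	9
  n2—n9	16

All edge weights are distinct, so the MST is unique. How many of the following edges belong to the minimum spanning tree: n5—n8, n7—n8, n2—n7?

2

Sort edges by weight, then run Kruskal:
n7—n8 (3): add — endpoints in different components.
n4—n5 (9): add — endpoints in different components.
n4—n7 (14): add — endpoints in different components.
n2—n9 (16): add — endpoints in different components.
n5—n8 (18): skip — n5 and n8 already connected.
n2—n7 (19): add — endpoints in different components.
MST edge set: {n7—n8, n4—n5, n4—n7, n2—n9, n2—n7}.
Of the listed edges, {n7—n8, n2—n7} are in the MST → 2.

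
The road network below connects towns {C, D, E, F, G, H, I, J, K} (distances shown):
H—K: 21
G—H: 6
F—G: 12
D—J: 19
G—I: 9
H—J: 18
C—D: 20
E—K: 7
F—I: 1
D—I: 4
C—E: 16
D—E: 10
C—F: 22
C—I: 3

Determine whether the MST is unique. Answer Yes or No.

Yes

Sort edges by weight, then run Kruskal:
F—I (1): add — endpoints in different components.
C—I (3): add — endpoints in different components.
D—I (4): add — endpoints in different components.
G—H (6): add — endpoints in different components.
E—K (7): add — endpoints in different components.
G—I (9): add — endpoints in different components.
D—E (10): add — endpoints in different components.
F—G (12): skip — F and G already connected.
C—E (16): skip — C and E already connected.
H—J (18): add — endpoints in different components.
Every non-tree edge has weight strictly greater than the heaviest edge on the tree path between its endpoints, so the MST is unique.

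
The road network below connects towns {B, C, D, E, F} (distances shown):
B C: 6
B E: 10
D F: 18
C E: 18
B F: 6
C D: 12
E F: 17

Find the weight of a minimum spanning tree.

34

Prim's algorithm from C:
Step 1: cheapest edge leaving the tree is B C (6); add B.
Step 2: cheapest edge leaving the tree is B F (6); add F.
Step 3: cheapest edge leaving the tree is B E (10); add E.
Step 4: cheapest edge leaving the tree is C D (12); add D.
MST edges: B C, B F, B E, C D; total weight 6+6+10+12 = 34.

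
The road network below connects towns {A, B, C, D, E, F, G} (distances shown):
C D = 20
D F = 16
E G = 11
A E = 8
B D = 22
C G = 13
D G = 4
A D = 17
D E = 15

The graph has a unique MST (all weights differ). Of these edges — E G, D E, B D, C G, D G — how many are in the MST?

Kruskal's algorithm — process edges by increasing weight (ties by edge label):
D G (4): add. Components now {A} {B} {C} {D,G} {E} {F}
A E (8): add. Components now {A,E} {B} {C} {D,G} {F}
E G (11): add. Components now {A,D,E,G} {B} {C} {F}
C G (13): add. Components now {A,C,D,E,G} {B} {F}
D E (15): skip — D and E already connected.
D F (16): add. Components now {A,C,D,E,F,G} {B}
A D (17): skip — A and D already connected.
C D (20): skip — C and D already connected.
B D (22): add. Components now {A,B,C,D,E,F,G}
MST edge set: {D G, A E, E G, C G, D F, B D}.
Of the listed edges, {E G, B D, C G, D G} are in the MST → 4.

4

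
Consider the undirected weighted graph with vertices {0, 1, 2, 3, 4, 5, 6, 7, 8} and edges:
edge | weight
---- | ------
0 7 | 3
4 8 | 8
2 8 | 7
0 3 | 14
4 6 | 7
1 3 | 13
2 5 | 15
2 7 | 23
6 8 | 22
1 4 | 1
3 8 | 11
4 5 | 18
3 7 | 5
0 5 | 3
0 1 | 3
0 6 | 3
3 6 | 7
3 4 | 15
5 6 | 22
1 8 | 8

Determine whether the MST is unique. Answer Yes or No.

Kruskal: consider edges lightest-first.
1 4 (1): add — endpoints in different components.
0 1 (3): add — endpoints in different components.
0 5 (3): add — endpoints in different components.
0 6 (3): add — endpoints in different components.
0 7 (3): add — endpoints in different components.
3 7 (5): add — endpoints in different components.
2 8 (7): add — endpoints in different components.
3 6 (7): skip — 3 and 6 already connected.
4 6 (7): skip — 4 and 6 already connected.
1 8 (8): add — endpoints in different components.
Non-tree edge 4 8 has weight 8, equal to the heaviest edge on its tree cycle — swapping gives another MST of the same weight. Not unique.

No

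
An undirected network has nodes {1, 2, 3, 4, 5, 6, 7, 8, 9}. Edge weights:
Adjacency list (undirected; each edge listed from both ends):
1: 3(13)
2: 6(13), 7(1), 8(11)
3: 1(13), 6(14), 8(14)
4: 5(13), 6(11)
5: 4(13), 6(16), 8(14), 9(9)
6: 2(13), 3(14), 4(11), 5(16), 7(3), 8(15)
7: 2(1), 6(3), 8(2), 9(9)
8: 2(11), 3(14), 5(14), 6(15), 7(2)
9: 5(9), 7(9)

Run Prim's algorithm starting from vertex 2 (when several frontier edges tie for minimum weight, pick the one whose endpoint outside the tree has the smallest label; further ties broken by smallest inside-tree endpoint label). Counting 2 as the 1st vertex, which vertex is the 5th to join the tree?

Prim's algorithm from 2:
Step 1: cheapest edge leaving the tree is 2–7 (1); add 7.
Step 2: cheapest edge leaving the tree is 7–8 (2); add 8.
Step 3: cheapest edge leaving the tree is 6–7 (3); add 6.
Step 4: cheapest edge leaving the tree is 7–9 (9); add 9.
Step 5: cheapest edge leaving the tree is 5–9 (9); add 5.
Step 6: cheapest edge leaving the tree is 4–6 (11); add 4.
Step 7: cheapest edge leaving the tree is 3–6 (14); add 3.
Step 8: cheapest edge leaving the tree is 1–3 (13); add 1.
Vertex order: 2, 7, 8, 6, 9, 5, 4, 3, 1. The 5th vertex is 9.

9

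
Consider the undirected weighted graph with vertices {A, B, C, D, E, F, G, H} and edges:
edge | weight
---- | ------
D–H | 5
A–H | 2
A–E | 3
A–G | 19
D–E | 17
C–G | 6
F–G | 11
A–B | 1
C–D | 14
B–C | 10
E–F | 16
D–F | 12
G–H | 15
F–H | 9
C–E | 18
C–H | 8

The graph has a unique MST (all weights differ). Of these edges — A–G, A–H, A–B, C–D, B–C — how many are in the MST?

Kruskal's algorithm — process edges by increasing weight (ties by edge label):
A–B (1): add — endpoints in different components.
A–H (2): add — endpoints in different components.
A–E (3): add — endpoints in different components.
D–H (5): add — endpoints in different components.
C–G (6): add — endpoints in different components.
C–H (8): add — endpoints in different components.
F–H (9): add — endpoints in different components.
MST edge set: {A–B, A–H, A–E, D–H, C–G, C–H, F–H}.
Of the listed edges, {A–H, A–B} are in the MST → 2.

2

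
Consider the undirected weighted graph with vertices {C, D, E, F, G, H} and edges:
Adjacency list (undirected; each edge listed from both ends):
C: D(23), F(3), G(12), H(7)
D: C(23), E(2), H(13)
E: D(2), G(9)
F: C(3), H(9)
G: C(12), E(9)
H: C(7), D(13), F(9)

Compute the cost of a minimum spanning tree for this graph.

33

Kruskal: consider edges lightest-first.
D-E (2): add — endpoints in different components.
C-F (3): add — endpoints in different components.
C-H (7): add — endpoints in different components.
E-G (9): add — endpoints in different components.
F-H (9): skip — F and H already connected.
C-G (12): add — endpoints in different components.
MST edges: D-E, C-F, C-H, E-G, C-G; total weight 2+3+7+9+12 = 33.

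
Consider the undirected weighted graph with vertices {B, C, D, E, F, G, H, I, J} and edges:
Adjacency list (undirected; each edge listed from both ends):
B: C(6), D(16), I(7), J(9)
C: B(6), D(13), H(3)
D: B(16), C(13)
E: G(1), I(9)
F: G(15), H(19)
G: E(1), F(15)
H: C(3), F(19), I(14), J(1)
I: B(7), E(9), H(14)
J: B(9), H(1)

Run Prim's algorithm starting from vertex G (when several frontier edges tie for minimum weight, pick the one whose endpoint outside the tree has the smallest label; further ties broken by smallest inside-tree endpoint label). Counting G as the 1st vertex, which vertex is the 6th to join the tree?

Grow the tree from G using Prim:
Step 1: cheapest edge leaving the tree is E G (1); add E.
Step 2: cheapest edge leaving the tree is E I (9); add I.
Step 3: cheapest edge leaving the tree is B I (7); add B.
Step 4: cheapest edge leaving the tree is B C (6); add C.
Step 5: cheapest edge leaving the tree is C H (3); add H.
Step 6: cheapest edge leaving the tree is H J (1); add J.
Step 7: cheapest edge leaving the tree is C D (13); add D.
Step 8: cheapest edge leaving the tree is F G (15); add F.
Vertex order: G, E, I, B, C, H, J, D, F. The 6th vertex is H.

H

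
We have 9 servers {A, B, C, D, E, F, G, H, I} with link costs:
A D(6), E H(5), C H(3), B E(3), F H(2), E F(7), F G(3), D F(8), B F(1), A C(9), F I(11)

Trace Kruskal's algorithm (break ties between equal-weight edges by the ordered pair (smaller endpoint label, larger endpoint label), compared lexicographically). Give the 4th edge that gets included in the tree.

C-H

Sort edges by weight, then run Kruskal:
B F (1): add — endpoints in different components.
F H (2): add — endpoints in different components.
B E (3): add — endpoints in different components.
C H (3): add — endpoints in different components.
F G (3): add — endpoints in different components.
E H (5): skip — E and H already connected.
A D (6): add — endpoints in different components.
E F (7): skip — E and F already connected.
D F (8): add — endpoints in different components.
A C (9): skip — A and C already connected.
F I (11): add — endpoints in different components.
The 4th edge added is C H.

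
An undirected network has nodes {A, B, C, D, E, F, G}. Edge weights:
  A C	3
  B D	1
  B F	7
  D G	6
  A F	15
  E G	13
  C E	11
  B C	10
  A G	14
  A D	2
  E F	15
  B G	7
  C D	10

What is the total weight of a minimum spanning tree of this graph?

Sort edges by weight, then run Kruskal:
B D (1): add — endpoints in different components.
A D (2): add — endpoints in different components.
A C (3): add — endpoints in different components.
D G (6): add — endpoints in different components.
B F (7): add — endpoints in different components.
B G (7): skip — B and G already connected.
B C (10): skip — B and C already connected.
C D (10): skip — C and D already connected.
C E (11): add — endpoints in different components.
MST edges: B D, A D, A C, D G, B F, C E; total weight 1+2+3+6+7+11 = 30.

30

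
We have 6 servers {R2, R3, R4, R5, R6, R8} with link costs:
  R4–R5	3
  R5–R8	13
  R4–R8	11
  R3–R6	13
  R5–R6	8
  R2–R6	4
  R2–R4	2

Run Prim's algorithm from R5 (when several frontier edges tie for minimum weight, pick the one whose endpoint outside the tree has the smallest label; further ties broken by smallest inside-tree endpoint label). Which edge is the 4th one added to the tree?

R4-R8

Prim, starting at R5.
Step 1: frontier [R4–R5 3, R5–R6 8, R5–R8 13] → take R4–R5 (3); add R4.
Step 2: frontier [R2–R4 2, R4–R8 11, R5–R6 8, R5–R8 13] → take R2–R4 (2); add R2.
Step 3: frontier [R2–R6 4, R4–R8 11, R5–R6 8, R5–R8 13] → take R2–R6 (4); add R6.
Step 4: frontier [R4–R8 11, R5–R8 13, R3–R6 13] → take R4–R8 (11); add R8.
Step 5: frontier [R3–R6 13] → take R3–R6 (13); add R3.
The 4th edge added is R4–R8.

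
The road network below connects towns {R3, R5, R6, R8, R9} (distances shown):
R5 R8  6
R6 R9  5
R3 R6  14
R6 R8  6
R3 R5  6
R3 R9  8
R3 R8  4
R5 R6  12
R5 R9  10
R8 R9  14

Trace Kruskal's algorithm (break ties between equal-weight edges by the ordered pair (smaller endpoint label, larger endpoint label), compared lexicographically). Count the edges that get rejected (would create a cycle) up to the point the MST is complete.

Kruskal: consider edges lightest-first.
R3 R8 (4): add — endpoints in different components.
R6 R9 (5): add — endpoints in different components.
R3 R5 (6): add — endpoints in different components.
R5 R8 (6): skip — R5 and R8 already connected.
R6 R8 (6): add — endpoints in different components.
Edges rejected before the tree was complete: 1.

1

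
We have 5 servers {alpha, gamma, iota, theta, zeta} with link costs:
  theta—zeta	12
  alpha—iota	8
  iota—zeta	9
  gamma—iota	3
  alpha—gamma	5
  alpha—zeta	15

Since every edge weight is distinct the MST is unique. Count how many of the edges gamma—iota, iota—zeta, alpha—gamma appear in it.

3

Sort edges by weight, then run Kruskal:
gamma—iota (3): add — endpoints in different components.
alpha—gamma (5): add — endpoints in different components.
alpha—iota (8): skip — alpha and iota already connected.
iota—zeta (9): add — endpoints in different components.
theta—zeta (12): add — endpoints in different components.
MST edge set: {gamma—iota, alpha—gamma, iota—zeta, theta—zeta}.
Of the listed edges, {gamma—iota, iota—zeta, alpha—gamma} are in the MST → 3.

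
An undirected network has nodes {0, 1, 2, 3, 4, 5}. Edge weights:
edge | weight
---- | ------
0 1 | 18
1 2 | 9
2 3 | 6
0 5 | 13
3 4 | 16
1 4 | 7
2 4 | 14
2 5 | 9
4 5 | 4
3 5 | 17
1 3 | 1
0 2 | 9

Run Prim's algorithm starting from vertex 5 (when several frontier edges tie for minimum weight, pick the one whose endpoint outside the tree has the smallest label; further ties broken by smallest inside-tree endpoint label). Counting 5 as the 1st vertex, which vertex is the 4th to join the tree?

Prim's algorithm from 5:
Step 1: cheapest edge leaving the tree is 4 5 (4); add 4.
Step 2: cheapest edge leaving the tree is 1 4 (7); add 1.
Step 3: cheapest edge leaving the tree is 1 3 (1); add 3.
Step 4: cheapest edge leaving the tree is 2 3 (6); add 2.
Step 5: cheapest edge leaving the tree is 0 2 (9); add 0.
Vertex order: 5, 4, 1, 3, 2, 0. The 4th vertex is 3.

3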